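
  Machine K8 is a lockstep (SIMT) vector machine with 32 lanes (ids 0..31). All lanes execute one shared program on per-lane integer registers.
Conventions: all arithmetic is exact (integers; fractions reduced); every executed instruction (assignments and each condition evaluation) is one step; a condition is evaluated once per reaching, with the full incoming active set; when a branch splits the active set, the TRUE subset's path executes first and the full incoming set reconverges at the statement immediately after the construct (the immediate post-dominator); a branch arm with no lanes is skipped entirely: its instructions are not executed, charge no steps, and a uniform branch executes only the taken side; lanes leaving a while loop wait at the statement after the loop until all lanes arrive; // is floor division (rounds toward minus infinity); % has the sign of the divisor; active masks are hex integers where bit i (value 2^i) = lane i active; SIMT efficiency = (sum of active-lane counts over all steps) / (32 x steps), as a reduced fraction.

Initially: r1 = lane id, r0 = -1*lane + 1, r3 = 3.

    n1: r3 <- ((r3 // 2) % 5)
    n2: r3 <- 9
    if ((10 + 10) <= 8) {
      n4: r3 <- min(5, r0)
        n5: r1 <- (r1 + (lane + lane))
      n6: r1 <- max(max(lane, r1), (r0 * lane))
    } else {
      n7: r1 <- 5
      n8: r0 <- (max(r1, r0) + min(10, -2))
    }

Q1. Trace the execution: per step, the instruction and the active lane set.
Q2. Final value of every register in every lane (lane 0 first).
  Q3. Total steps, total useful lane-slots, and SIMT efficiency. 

step 0: r3 <- ((r3 // 2) % 5)        0xffffffff
step 1: r3 <- 9                      0xffffffff
step 2: eval ((10 + 10) <= 8)        0xffffffff
step 3: r1 <- 5                      0xffffffff
step 4: r0 <- (max(r1, r0) + min(10, -2)) 0xffffffff

Answer: 5 steps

r1: 5,5,5,5,5,5,5,5,5,5,5,5,5,5,5,5,5,5,5,5,5,5,5,5,5,5,5,5,5,5,5,5
r0: 3,3,3,3,3,3,3,3,3,3,3,3,3,3,3,3,3,3,3,3,3,3,3,3,3,3,3,3,3,3,3,3
r3: 9,9,9,9,9,9,9,9,9,9,9,9,9,9,9,9,9,9,9,9,9,9,9,9,9,9,9,9,9,9,9,9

steps = 5; useful = 160; efficiency = 160/160 = 1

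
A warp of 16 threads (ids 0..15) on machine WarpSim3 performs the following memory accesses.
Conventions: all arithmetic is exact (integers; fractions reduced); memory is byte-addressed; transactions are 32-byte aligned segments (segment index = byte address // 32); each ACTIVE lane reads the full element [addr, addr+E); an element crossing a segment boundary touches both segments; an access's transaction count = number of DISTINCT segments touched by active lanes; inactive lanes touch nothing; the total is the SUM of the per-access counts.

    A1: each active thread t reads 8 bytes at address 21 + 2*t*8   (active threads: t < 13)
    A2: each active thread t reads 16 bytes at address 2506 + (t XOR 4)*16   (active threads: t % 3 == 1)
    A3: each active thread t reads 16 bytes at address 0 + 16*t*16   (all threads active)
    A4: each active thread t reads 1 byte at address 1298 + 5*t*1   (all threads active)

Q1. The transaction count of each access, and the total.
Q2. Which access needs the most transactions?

A1: 7 transactions
A2: 7 transactions
A3: 16 transactions
A4: 3 transactions

Answer: 7,7,16,3; total 33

Answer: A3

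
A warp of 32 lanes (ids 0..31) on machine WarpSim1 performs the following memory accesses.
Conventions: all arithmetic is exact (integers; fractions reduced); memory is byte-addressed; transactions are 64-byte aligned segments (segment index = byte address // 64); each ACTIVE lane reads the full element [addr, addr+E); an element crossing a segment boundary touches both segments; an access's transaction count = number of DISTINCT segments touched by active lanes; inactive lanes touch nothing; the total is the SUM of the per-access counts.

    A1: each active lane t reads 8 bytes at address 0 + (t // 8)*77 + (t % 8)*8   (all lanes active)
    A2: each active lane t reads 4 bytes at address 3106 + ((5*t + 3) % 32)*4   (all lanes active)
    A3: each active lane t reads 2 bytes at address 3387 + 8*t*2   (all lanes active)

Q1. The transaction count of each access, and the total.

A1: 5 transactions
A2: 3 transactions
A3: 9 transactions

Answer: 5,3,9; total 17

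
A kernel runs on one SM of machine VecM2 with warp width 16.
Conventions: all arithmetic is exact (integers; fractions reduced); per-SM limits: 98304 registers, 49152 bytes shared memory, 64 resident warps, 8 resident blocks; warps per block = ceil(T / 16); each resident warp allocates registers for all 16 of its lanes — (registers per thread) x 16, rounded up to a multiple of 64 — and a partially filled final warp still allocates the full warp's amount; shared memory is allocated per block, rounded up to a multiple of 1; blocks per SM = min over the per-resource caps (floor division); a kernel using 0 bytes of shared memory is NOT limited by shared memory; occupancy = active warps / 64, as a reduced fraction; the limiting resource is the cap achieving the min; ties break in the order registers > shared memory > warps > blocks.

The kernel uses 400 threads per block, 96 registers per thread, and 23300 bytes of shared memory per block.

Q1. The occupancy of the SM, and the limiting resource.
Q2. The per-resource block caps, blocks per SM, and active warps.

Answer: occupancy 25/32, limited by registers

registers: 2 blocks
shared memory: 2 blocks
warps: 2 blocks
blocks: 8 blocks

Answer: 2 blocks, 50 active warps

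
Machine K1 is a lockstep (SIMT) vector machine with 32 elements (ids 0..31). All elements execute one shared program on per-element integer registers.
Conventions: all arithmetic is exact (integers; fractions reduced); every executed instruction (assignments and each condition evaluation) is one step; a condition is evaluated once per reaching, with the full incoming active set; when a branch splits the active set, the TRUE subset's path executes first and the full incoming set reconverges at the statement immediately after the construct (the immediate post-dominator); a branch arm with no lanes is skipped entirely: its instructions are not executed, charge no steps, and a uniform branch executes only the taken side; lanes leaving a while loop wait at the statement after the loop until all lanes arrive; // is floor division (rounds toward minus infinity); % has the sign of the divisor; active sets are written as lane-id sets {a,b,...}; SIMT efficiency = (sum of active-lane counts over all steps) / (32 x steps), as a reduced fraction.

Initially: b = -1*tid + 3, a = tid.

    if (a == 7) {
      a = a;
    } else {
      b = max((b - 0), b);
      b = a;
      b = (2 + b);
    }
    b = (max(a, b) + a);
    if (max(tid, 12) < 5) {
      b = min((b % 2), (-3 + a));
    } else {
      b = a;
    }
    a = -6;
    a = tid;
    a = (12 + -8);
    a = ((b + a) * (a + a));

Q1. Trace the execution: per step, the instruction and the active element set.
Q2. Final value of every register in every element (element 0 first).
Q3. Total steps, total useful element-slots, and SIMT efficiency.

step 0: eval (a == 7)                {0,1,2,3,4,5,6,7,8,9,10,11,12,13,14,15,16,17,18,19,20,21,22,23,24,25,26,27,28,29,30,31}
step 1: a <- a                       {7}
step 2: b <- max((b - 0), b)         {0,1,2,3,4,5,6,8,9,10,11,12,13,14,15,16,17,18,19,20,21,22,23,24,25,26,27,28,29,30,31}
step 3: b <- a                       {0,1,2,3,4,5,6,8,9,10,11,12,13,14,15,16,17,18,19,20,21,22,23,24,25,26,27,28,29,30,31}
step 4: b <- (2 + b)                 {0,1,2,3,4,5,6,8,9,10,11,12,13,14,15,16,17,18,19,20,21,22,23,24,25,26,27,28,29,30,31}
step 5: b <- (max(a, b) + a)         {0,1,2,3,4,5,6,7,8,9,10,11,12,13,14,15,16,17,18,19,20,21,22,23,24,25,26,27,28,29,30,31}
step 6: eval (max(tid, 12) < 5)      {0,1,2,3,4,5,6,7,8,9,10,11,12,13,14,15,16,17,18,19,20,21,22,23,24,25,26,27,28,29,30,31}
step 7: b <- a                       {0,1,2,3,4,5,6,7,8,9,10,11,12,13,14,15,16,17,18,19,20,21,22,23,24,25,26,27,28,29,30,31}
step 8: a <- -6                      {0,1,2,3,4,5,6,7,8,9,10,11,12,13,14,15,16,17,18,19,20,21,22,23,24,25,26,27,28,29,30,31}
step 9: a <- tid                     {0,1,2,3,4,5,6,7,8,9,10,11,12,13,14,15,16,17,18,19,20,21,22,23,24,25,26,27,28,29,30,31}
step 10: a <- (12 + -8)               {0,1,2,3,4,5,6,7,8,9,10,11,12,13,14,15,16,17,18,19,20,21,22,23,24,25,26,27,28,29,30,31}
step 11: a <- ((b + a) * (a + a))     {0,1,2,3,4,5,6,7,8,9,10,11,12,13,14,15,16,17,18,19,20,21,22,23,24,25,26,27,28,29,30,31}

Answer: 12 steps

b: 0,1,2,3,4,5,6,7,8,9,10,11,12,13,14,15,16,17,18,19,20,21,22,23,24,25,26,27,28,29,30,31
a: 32,40,48,56,64,72,80,88,96,104,112,120,128,136,144,152,160,168,176,184,192,200,208,216,224,232,240,248,256,264,272,280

steps = 12; useful = 350; efficiency = 350/384 = 175/192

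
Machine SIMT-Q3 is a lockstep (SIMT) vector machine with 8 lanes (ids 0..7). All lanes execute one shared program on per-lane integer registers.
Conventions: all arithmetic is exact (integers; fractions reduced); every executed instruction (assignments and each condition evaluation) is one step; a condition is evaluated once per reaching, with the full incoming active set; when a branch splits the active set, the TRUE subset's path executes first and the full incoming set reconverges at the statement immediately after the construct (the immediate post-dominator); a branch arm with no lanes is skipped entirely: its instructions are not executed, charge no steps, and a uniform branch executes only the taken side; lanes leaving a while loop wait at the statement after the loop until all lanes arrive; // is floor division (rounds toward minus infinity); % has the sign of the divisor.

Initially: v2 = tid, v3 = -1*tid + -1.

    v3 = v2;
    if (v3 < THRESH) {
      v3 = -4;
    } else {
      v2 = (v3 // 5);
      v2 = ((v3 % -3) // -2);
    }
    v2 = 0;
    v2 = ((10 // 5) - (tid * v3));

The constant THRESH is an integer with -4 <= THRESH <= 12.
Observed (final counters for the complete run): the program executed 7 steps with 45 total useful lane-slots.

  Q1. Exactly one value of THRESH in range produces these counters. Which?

Answer: THRESH = 3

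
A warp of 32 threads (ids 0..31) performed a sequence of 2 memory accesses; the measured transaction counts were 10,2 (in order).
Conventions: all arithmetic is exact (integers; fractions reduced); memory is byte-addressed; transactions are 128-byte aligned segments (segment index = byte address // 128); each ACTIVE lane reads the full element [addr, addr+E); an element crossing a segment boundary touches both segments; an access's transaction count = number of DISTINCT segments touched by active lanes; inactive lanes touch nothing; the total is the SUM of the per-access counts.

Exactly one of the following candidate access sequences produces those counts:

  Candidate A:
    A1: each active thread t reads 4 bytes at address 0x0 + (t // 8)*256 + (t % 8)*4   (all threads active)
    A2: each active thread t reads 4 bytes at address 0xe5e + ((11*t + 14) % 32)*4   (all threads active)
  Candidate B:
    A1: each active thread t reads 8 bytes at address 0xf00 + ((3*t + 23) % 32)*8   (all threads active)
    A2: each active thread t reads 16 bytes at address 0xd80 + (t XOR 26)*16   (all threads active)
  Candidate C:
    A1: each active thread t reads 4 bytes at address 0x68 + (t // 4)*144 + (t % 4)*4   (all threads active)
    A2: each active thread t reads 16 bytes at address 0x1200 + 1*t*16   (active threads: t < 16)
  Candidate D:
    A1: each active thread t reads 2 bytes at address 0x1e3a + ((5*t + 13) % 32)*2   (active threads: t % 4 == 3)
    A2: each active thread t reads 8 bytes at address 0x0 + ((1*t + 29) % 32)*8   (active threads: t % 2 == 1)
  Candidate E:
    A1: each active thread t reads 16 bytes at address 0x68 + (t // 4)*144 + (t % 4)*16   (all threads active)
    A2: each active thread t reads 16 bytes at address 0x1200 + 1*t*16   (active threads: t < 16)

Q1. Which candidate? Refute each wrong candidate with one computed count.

A: A1 gives 4 transactions, not 10
B: A1 gives 2 transactions, not 10
C: A1 gives 9 transactions, not 10
D: A1 gives 1 transaction, not 10
E: all counts match (10,2)

Answer: E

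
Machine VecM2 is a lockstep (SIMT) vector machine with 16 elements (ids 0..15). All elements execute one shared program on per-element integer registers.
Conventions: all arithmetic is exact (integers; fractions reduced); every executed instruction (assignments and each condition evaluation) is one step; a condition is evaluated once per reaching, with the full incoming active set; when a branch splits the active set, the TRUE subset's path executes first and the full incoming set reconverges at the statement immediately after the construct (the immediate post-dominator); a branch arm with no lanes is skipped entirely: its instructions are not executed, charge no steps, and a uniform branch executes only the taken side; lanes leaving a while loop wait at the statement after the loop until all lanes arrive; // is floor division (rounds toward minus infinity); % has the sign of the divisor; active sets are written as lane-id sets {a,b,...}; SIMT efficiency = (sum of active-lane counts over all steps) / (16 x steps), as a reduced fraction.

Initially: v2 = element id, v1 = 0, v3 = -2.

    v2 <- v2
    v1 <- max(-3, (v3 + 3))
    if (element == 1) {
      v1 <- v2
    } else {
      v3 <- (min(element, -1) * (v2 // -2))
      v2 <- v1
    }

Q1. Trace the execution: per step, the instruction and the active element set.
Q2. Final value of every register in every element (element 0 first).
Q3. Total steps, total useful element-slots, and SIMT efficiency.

step 0: v2 <- v2                     {0,1,2,3,4,5,6,7,8,9,10,11,12,13,14,15}
step 1: v1 <- max(-3, (v3 + 3))      {0,1,2,3,4,5,6,7,8,9,10,11,12,13,14,15}
step 2: eval (element == 1)          {0,1,2,3,4,5,6,7,8,9,10,11,12,13,14,15}
step 3: v1 <- v2                     {1}
step 4: v3 <- (min(element, -1) * (v2 // -2)) {0,2,3,4,5,6,7,8,9,10,11,12,13,14,15}
step 5: v2 <- v1                     {0,2,3,4,5,6,7,8,9,10,11,12,13,14,15}

Answer: 6 steps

v2: 1,1,1,1,1,1,1,1,1,1,1,1,1,1,1,1
v1: 1,1,1,1,1,1,1,1,1,1,1,1,1,1,1,1
v3: 0,-2,1,2,2,3,3,4,4,5,5,6,6,7,7,8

steps = 6; useful = 79; efficiency = 79/96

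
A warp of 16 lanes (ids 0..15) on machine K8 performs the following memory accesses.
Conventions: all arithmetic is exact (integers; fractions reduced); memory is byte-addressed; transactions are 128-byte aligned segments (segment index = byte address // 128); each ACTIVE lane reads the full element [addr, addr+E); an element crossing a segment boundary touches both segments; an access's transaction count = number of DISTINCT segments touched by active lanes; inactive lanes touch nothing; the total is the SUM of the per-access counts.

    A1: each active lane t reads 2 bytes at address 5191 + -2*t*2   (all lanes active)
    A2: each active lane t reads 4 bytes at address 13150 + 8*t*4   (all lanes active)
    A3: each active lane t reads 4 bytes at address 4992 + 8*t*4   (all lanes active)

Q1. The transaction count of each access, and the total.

A1: 1 transaction
A2: 5 transactions
A3: 4 transactions

Answer: 1,5,4; total 10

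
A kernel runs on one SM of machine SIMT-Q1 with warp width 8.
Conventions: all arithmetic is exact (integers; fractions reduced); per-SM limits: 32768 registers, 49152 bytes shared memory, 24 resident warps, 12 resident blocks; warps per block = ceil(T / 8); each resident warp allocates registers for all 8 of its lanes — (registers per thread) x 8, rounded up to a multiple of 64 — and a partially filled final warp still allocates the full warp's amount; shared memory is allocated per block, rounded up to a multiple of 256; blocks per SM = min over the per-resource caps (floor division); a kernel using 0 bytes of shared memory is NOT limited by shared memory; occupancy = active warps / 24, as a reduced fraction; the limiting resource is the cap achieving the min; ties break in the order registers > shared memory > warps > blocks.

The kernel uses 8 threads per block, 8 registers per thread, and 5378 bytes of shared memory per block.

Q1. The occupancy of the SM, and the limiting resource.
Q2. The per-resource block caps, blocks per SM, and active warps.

Answer: occupancy 1/3, limited by shared memory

registers: 512 blocks
shared memory: 8 blocks
warps: 24 blocks
blocks: 12 blocks

Answer: 8 blocks, 8 active warps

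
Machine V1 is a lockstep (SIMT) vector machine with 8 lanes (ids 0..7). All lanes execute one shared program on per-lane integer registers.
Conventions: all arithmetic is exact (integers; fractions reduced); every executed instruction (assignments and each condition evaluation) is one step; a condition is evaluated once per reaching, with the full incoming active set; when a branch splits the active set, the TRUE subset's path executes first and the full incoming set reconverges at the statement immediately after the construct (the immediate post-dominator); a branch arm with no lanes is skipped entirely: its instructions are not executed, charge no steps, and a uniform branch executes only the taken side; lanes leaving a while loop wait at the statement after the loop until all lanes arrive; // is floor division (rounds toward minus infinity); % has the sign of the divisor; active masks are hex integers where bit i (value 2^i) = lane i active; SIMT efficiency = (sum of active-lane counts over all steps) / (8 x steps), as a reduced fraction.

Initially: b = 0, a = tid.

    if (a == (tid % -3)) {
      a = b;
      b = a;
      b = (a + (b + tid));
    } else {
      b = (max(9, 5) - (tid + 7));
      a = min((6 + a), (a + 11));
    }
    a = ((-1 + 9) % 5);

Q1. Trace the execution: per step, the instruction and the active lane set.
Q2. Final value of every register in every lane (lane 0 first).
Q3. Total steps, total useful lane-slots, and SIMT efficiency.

step 0: eval (a == (tid % -3))       0xff
step 1: a <- b                       0x01
step 2: b <- a                       0x01
step 3: b <- (a + (b + tid))         0x01
step 4: b <- (max(9, 5) - (tid + 7)) 0xfe
step 5: a <- min((6 + a), (a + 11))  0xfe
step 6: a <- ((-1 + 9) % 5)          0xff

Answer: 7 steps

b: 0,1,0,-1,-2,-3,-4,-5
a: 3,3,3,3,3,3,3,3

steps = 7; useful = 33; efficiency = 33/56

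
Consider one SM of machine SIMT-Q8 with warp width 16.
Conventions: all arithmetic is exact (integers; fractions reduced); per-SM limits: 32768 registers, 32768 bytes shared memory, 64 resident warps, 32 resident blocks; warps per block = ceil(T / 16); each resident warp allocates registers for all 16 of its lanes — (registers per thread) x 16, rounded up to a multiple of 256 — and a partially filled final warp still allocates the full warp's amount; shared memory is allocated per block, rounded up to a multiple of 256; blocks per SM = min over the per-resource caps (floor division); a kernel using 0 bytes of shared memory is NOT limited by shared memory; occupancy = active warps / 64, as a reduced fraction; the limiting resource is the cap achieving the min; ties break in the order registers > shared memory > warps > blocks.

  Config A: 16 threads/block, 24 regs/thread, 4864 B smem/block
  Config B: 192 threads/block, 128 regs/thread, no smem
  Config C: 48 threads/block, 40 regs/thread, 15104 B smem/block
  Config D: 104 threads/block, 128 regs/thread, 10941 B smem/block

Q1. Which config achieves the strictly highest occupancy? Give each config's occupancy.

occupancies: A 3/32, B 3/16, C 3/32, D 7/32

Answer: D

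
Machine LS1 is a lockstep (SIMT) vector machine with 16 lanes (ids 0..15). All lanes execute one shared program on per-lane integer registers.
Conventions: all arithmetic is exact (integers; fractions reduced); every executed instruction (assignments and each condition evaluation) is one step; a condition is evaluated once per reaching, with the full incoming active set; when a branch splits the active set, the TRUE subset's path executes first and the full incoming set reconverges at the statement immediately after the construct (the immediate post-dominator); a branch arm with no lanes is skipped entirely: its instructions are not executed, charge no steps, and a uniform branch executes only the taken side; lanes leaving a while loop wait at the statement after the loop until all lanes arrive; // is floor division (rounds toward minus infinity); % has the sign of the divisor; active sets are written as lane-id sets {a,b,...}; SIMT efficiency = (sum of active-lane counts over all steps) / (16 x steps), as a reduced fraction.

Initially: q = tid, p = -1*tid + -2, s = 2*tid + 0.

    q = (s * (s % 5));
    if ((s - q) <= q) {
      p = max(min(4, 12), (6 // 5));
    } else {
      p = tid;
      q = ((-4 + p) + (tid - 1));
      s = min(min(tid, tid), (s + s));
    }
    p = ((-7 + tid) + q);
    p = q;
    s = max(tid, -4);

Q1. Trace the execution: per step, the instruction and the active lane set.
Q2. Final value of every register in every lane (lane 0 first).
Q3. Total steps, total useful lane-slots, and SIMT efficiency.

step 0: q <- (s * (s % 5))           {0,1,2,3,4,5,6,7,8,9,10,11,12,13,14,15}
step 1: eval ((s - q) <= q)          {0,1,2,3,4,5,6,7,8,9,10,11,12,13,14,15}
step 2: p <- max(min(4, 12), (6 // 5)) {0,1,2,3,4,6,7,8,9,11,12,13,14}
step 3: p <- tid                     {5,10,15}
step 4: q <- ((-4 + p) + (tid - 1))  {5,10,15}
step 5: s <- min(min(tid, tid), (s + s)) {5,10,15}
step 6: p <- ((-7 + tid) + q)        {0,1,2,3,4,5,6,7,8,9,10,11,12,13,14,15}
step 7: p <- q                       {0,1,2,3,4,5,6,7,8,9,10,11,12,13,14,15}
step 8: s <- max(tid, -4)            {0,1,2,3,4,5,6,7,8,9,10,11,12,13,14,15}

Answer: 9 steps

q: 0,4,16,6,24,5,24,56,16,54,15,44,96,26,84,25
p: 0,4,16,6,24,5,24,56,16,54,15,44,96,26,84,25
s: 0,1,2,3,4,5,6,7,8,9,10,11,12,13,14,15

steps = 9; useful = 102; efficiency = 102/144 = 17/24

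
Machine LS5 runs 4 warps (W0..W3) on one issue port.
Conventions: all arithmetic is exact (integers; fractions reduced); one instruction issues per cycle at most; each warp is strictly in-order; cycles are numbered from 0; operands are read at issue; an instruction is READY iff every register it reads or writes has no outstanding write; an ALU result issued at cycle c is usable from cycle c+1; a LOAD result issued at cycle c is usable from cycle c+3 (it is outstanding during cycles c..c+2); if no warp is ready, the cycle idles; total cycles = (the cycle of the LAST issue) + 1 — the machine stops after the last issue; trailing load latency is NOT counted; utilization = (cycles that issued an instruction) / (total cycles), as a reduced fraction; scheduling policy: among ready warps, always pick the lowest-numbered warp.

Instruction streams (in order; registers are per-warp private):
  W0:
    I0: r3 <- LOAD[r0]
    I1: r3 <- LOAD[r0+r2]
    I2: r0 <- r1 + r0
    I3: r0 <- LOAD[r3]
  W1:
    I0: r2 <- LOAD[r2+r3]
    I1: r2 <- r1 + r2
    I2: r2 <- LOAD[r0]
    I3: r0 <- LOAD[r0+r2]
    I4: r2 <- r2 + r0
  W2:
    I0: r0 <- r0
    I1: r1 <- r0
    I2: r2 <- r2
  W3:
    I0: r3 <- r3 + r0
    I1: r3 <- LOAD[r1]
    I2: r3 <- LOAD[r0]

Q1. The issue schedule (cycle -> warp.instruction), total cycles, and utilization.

cycle 0: W0.I0
cycle 1: W1.I0
cycle 2: W2.I0
cycle 3: W0.I1
cycle 4: W0.I2
cycle 5: W1.I1
cycle 6: W0.I3
cycle 7: W1.I2
cycle 8: W2.I1
cycle 9: W2.I2
cycle 10: W1.I3
cycle 11: W3.I0
cycle 12: W3.I1
cycle 13: W1.I4
cycle 14: idle
cycle 15: W3.I2

Answer: 16 cycles, utilization 15/16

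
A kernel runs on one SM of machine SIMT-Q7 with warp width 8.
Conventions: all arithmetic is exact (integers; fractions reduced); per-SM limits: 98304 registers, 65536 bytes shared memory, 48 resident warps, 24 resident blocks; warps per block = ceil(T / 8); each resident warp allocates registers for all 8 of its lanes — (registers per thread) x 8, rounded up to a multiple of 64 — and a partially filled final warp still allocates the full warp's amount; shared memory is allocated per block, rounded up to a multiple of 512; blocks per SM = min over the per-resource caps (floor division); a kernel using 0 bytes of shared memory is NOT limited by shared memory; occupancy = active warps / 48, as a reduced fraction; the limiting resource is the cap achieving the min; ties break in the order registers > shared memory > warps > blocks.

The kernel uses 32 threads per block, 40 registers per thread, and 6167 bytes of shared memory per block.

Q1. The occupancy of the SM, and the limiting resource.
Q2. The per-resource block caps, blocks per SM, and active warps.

Answer: occupancy 3/4, limited by shared memory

registers: 76 blocks
shared memory: 9 blocks
warps: 12 blocks
blocks: 24 blocks

Answer: 9 blocks, 36 active warps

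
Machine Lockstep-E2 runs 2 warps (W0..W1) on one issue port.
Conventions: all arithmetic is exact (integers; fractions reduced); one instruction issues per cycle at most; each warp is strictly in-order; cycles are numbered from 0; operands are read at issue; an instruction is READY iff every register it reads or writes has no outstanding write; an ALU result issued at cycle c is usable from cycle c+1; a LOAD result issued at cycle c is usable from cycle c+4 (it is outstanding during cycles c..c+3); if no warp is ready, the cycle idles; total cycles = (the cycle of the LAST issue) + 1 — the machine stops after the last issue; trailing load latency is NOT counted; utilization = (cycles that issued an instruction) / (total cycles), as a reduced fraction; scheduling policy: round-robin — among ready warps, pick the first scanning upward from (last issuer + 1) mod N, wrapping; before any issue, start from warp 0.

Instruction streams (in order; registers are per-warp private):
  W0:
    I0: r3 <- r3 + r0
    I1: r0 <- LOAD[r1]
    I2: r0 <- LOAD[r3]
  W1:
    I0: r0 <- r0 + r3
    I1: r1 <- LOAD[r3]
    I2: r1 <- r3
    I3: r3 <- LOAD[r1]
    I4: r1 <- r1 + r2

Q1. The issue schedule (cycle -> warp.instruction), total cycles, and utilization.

cycle 0: W0.I0
cycle 1: W1.I0
cycle 2: W0.I1
cycle 3: W1.I1
cycle 4: idle
cycle 5: idle
cycle 6: W0.I2
cycle 7: W1.I2
cycle 8: W1.I3
cycle 9: W1.I4

Answer: 10 cycles, utilization 4/5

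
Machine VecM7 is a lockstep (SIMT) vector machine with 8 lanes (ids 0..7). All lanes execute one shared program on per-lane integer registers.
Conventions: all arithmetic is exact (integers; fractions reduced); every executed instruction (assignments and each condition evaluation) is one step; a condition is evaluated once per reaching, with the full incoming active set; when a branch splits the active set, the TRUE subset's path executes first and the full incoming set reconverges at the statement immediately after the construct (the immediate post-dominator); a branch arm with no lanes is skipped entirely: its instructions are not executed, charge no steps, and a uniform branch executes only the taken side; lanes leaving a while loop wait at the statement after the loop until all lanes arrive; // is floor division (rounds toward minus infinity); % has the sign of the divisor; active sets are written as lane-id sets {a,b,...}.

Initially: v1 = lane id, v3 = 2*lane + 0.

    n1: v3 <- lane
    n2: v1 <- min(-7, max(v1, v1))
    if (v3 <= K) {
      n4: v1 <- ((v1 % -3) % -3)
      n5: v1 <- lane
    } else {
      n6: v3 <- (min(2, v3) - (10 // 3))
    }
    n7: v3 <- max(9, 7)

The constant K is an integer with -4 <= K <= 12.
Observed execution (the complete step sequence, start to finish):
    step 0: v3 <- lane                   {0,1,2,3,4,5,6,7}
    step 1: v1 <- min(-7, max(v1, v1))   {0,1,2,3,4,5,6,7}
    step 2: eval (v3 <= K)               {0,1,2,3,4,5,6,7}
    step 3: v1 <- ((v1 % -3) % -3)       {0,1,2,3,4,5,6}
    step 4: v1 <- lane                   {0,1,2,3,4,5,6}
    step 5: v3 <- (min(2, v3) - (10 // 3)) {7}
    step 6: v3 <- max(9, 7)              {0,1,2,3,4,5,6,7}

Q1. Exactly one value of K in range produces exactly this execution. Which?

Answer: K = 6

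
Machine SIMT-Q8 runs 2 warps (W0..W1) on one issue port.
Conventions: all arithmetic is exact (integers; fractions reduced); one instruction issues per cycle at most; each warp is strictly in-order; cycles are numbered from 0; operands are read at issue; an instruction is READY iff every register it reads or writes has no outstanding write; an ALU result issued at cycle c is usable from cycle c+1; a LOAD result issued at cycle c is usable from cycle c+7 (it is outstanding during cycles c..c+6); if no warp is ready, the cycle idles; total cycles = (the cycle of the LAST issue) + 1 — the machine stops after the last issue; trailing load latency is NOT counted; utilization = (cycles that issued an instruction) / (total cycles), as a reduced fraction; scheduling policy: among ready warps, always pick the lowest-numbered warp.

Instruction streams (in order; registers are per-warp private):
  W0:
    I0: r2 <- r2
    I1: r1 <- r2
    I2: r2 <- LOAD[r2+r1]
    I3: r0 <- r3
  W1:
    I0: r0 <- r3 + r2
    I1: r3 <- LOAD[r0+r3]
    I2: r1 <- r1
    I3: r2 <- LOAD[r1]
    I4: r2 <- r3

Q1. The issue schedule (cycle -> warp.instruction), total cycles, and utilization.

cycle 0: W0.I0
cycle 1: W0.I1
cycle 2: W0.I2
cycle 3: W0.I3
cycle 4: W1.I0
cycle 5: W1.I1
cycle 6: W1.I2
cycle 7: W1.I3
cycle 8: idle
cycle 9: idle
cycle 10: idle
cycle 11: idle
cycle 12: idle
cycle 13: idle
cycle 14: W1.I4

Answer: 15 cycles, utilization 3/5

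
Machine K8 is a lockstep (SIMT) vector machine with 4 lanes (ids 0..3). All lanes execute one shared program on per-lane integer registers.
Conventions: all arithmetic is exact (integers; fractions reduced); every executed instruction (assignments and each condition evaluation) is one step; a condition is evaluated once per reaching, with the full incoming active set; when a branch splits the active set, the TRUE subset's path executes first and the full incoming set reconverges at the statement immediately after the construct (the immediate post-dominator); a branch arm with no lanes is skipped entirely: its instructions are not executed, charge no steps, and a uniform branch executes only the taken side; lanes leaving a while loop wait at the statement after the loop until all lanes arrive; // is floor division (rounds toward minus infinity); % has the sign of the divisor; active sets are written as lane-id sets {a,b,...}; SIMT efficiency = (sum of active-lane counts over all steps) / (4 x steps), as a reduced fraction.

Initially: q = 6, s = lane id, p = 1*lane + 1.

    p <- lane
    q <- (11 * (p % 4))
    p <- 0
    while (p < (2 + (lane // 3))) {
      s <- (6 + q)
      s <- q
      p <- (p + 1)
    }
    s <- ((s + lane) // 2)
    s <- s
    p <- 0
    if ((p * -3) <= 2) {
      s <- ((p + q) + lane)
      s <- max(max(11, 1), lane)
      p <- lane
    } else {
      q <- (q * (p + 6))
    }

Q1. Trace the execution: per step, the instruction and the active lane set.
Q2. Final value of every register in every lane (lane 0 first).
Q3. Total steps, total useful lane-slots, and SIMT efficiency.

step 0: p <- lane                    {0,1,2,3}
step 1: q <- (11 * (p % 4))          {0,1,2,3}
step 2: p <- 0                       {0,1,2,3}
step 3: eval (p < (2 + (lane // 3))) {0,1,2,3}
step 4: s <- (6 + q)                 {0,1,2,3}
step 5: s <- q                       {0,1,2,3}
step 6: p <- (p + 1)                 {0,1,2,3}
step 7: eval (p < (2 + (lane // 3))) {0,1,2,3}
step 8: s <- (6 + q)                 {0,1,2,3}
step 9: s <- q                       {0,1,2,3}
step 10: p <- (p + 1)                 {0,1,2,3}
step 11: eval (p < (2 + (lane // 3))) {0,1,2,3}
step 12: s <- (6 + q)                 {3}
step 13: s <- q                       {3}
step 14: p <- (p + 1)                 {3}
step 15: eval (p < (2 + (lane // 3))) {3}
step 16: s <- ((s + lane) // 2)       {0,1,2,3}
step 17: s <- s                       {0,1,2,3}
step 18: p <- 0                       {0,1,2,3}
step 19: eval ((p * -3) <= 2)         {0,1,2,3}
step 20: s <- ((p + q) + lane)        {0,1,2,3}
step 21: s <- max(max(11, 1), lane)   {0,1,2,3}
step 22: p <- lane                    {0,1,2,3}

Answer: 23 steps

q: 0,11,22,33
s: 11,11,11,11
p: 0,1,2,3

steps = 23; useful = 80; efficiency = 80/92 = 20/23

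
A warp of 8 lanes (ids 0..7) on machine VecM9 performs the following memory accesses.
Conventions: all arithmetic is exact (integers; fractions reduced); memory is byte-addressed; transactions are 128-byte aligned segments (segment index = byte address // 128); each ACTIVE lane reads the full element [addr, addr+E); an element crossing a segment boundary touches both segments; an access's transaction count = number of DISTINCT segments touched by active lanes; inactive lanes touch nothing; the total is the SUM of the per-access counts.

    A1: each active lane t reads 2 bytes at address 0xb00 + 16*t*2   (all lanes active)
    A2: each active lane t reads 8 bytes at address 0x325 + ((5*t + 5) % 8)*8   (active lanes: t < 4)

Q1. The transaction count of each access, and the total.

A1: 2 transactions
A2: 1 transaction

Answer: 2,1; total 3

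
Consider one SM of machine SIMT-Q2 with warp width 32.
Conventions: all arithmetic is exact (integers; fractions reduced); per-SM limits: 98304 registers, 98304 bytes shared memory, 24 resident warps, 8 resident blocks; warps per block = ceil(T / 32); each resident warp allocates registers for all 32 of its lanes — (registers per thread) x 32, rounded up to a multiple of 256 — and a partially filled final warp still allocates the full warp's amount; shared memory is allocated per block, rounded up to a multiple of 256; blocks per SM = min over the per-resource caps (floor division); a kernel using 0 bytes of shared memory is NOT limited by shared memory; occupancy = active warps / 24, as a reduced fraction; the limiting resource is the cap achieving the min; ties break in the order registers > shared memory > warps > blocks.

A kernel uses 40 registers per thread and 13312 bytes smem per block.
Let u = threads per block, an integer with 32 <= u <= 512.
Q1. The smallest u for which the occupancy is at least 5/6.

Answer: u = 65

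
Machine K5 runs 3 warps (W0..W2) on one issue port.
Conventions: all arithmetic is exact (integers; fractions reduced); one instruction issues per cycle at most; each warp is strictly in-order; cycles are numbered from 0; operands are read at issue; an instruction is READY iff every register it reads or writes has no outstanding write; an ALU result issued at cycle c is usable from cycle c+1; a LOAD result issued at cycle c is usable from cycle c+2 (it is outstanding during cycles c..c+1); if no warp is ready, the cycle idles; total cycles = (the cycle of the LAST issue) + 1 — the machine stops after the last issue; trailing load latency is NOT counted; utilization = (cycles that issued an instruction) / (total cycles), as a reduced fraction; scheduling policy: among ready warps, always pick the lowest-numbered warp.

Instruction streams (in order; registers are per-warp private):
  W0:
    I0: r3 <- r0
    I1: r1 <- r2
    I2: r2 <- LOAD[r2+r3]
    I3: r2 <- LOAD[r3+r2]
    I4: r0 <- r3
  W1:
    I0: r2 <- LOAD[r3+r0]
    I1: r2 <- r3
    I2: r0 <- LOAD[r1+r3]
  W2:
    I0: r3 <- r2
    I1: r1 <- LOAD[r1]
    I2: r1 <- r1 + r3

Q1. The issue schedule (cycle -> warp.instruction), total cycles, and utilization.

cycle 0: W0.I0
cycle 1: W0.I1
cycle 2: W0.I2
cycle 3: W1.I0
cycle 4: W0.I3
cycle 5: W0.I4
cycle 6: W1.I1
cycle 7: W1.I2
cycle 8: W2.I0
cycle 9: W2.I1
cycle 10: idle
cycle 11: W2.I2

Answer: 12 cycles, utilization 11/12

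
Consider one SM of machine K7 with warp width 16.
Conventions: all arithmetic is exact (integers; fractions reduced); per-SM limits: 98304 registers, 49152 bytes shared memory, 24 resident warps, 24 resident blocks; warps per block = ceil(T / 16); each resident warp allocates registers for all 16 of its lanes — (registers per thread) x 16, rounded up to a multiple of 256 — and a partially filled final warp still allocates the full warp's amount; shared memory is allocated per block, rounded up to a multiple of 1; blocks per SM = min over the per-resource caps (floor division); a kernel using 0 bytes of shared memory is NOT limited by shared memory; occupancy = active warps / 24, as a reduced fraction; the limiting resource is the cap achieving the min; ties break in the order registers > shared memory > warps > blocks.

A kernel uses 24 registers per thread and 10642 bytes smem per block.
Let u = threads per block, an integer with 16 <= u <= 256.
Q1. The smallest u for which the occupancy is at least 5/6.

Answer: u = 65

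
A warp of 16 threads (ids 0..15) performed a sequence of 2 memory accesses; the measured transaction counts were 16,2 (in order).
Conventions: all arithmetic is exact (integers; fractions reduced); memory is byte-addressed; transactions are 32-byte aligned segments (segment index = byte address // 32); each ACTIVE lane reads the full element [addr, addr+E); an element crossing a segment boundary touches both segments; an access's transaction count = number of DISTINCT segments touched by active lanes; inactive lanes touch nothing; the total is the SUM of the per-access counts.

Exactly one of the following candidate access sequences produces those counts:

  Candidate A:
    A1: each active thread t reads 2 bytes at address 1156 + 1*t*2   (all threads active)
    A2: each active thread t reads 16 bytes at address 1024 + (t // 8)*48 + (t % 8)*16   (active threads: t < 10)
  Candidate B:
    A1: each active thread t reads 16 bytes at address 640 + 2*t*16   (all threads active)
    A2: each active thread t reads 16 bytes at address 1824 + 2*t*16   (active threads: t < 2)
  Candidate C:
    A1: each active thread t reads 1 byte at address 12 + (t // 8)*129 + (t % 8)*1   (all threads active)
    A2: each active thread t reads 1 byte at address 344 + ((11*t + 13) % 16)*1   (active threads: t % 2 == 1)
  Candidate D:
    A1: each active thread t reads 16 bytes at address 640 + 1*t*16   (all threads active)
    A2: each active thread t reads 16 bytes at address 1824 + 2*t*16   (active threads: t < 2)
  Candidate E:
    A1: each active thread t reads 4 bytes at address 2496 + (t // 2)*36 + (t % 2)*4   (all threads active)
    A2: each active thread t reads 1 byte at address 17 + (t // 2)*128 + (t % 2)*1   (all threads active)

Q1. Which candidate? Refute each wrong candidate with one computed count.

A: A1 gives 2 transactions, not 16
C: A1 gives 2 transactions, not 16
D: A1 gives 8 transactions, not 16
E: A1 gives 9 transactions, not 16
B: all counts match (16,2)

Answer: B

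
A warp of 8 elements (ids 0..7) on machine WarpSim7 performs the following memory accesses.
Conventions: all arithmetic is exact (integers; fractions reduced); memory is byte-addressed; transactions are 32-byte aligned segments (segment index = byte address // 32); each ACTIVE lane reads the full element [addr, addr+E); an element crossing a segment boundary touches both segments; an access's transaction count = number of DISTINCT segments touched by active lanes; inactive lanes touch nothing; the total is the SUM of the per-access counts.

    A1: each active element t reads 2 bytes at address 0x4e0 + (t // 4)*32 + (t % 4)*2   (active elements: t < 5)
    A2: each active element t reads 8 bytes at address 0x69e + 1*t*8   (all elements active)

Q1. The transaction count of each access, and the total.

A1: 2 transactions
A2: 3 transactions

Answer: 2,3; total 5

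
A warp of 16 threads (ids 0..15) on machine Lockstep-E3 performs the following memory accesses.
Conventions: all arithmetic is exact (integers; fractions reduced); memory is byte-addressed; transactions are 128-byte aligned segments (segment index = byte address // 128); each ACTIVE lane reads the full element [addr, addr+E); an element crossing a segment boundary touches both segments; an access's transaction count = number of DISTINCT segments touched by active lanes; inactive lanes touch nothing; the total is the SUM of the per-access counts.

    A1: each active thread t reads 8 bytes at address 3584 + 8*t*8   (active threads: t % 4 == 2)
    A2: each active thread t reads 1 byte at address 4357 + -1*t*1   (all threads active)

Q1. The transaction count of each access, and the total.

A1: 4 transactions
A2: 2 transactions

Answer: 4,2; total 6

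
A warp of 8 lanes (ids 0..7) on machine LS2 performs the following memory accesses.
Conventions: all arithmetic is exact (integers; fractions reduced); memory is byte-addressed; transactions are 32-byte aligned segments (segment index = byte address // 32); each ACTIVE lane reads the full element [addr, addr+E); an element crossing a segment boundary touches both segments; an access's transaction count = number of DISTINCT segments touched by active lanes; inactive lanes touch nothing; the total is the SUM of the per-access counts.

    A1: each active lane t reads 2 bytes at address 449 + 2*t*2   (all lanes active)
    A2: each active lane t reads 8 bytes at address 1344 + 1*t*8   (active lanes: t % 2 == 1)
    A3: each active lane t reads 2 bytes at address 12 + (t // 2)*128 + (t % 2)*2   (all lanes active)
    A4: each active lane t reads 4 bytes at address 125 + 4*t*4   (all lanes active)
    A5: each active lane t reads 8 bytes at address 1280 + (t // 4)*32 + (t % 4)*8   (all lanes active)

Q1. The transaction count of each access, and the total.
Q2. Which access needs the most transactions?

A1: 1 transaction
A2: 2 transactions
A3: 4 transactions
A4: 5 transactions
A5: 2 transactions

Answer: 1,2,4,5,2; total 14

Answer: A4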